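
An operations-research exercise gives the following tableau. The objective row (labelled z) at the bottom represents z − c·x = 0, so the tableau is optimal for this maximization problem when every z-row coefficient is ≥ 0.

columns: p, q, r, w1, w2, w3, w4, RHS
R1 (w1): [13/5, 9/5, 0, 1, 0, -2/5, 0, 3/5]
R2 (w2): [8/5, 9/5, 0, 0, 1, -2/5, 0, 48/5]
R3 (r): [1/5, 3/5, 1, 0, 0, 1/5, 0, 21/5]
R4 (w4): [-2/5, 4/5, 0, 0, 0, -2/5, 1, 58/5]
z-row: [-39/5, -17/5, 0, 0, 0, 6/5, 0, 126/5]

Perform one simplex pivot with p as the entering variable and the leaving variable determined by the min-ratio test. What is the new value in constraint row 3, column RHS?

54/13

Ratio test on column p — row 1: (3/5)/(13/5) = 3/13; row 2: (48/5)/(8/5) = 6; row 3: (21/5)/(1/5) = 21; row 4: entry -2/5 ≤ 0. Minimum is 3/13 at row 1 (w1 leaves); pivot element 13/5.
Divide row 1 by 13/5; eliminate column p from the other rows.
Row 3 update in column RHS: 21/5 − (1/5)·(3/13) = 54/13.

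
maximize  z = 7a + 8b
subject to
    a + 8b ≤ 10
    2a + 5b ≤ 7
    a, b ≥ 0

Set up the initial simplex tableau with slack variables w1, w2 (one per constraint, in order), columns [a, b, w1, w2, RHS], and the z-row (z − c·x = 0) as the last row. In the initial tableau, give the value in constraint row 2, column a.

Constraint 2 has coefficient 2 on a.

2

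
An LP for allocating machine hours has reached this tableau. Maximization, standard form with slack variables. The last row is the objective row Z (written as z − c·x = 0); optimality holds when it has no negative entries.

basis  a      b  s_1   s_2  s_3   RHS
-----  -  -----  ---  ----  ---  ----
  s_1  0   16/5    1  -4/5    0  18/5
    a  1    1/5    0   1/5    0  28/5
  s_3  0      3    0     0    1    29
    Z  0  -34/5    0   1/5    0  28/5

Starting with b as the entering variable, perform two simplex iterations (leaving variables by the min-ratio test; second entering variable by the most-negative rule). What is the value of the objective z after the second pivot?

91/2

Ratio test on column b — row 1: (18/5)/(16/5) = 9/8; row 2: (28/5)/(1/5) = 28; row 3: 29/3 = 29/3. Minimum is 9/8 at row 1 (s_1 leaves); pivot element 16/5.
Pivot on row 1; the Z-row RHS becomes 28/5 − (-34/5)·(9/8) = 53/4.
Next entering variable (most negative Z-row entry -3/2): s_2.
Ratio test on column s_2 — row 1: entry -1/4 ≤ 0; row 2: (43/8)/(1/4) = 43/2; row 3: (205/8)/(3/4) = 205/6. Minimum is 43/2 at row 2 (a leaves); pivot element 1/4.
After the second pivot the Z-row RHS is 53/4 − (-3/2)·(43/2) = 91/2.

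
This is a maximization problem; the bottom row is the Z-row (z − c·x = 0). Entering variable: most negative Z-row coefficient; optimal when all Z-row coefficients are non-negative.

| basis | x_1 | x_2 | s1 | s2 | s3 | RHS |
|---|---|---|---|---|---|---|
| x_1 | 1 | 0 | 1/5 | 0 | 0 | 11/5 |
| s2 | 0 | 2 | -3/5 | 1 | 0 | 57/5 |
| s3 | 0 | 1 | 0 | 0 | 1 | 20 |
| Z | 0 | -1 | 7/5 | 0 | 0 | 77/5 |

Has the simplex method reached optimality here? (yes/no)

no

The Z-row has a negative entry -1 in column x_2, so it is not optimal.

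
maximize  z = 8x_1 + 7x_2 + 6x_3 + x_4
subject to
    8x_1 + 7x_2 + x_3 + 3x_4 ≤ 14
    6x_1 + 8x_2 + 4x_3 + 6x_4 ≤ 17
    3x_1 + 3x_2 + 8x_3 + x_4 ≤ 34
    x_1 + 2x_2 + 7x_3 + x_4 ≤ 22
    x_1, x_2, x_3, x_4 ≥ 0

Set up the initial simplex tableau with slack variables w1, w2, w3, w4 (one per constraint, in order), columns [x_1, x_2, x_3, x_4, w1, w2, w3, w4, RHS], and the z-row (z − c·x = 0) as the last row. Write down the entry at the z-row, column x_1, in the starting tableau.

-8

The z-row carries the negated objective coefficients: the x_1 entry is -8.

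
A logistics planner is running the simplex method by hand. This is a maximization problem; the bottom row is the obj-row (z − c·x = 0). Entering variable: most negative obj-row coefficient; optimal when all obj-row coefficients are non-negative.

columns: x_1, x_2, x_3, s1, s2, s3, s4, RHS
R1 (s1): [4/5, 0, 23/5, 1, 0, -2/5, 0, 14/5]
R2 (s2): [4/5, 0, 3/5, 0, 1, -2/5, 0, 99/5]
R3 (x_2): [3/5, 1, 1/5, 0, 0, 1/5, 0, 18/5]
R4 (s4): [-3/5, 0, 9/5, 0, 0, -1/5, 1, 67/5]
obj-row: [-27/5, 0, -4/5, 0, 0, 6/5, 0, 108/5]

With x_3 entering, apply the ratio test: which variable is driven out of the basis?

Column x_3 entries and ratios — s1: (14/5)/(23/5) = 14/23; s2: (99/5)/(3/5) = 33; x_2: (18/5)/(1/5) = 18; s4: (67/5)/(9/5) = 67/9.
Smallest ratio is 14/23 in the row of s1, so s1 leaves.

s1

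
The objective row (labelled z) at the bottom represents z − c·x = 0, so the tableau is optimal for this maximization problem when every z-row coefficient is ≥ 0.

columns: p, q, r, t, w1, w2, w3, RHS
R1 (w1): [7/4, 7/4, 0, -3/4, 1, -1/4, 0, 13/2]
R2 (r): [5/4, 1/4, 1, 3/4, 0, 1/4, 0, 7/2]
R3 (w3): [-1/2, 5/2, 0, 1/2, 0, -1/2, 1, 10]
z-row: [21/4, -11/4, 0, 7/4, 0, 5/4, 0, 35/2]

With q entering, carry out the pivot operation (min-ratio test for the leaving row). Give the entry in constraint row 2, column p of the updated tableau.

1

Ratio test on column q — row 1: (13/2)/(7/4) = 26/7; row 2: (7/2)/(1/4) = 14; row 3: 10/(5/2) = 4. Minimum is 26/7 at row 1 (w1 leaves); pivot element 7/4.
Divide row 1 by 7/4; eliminate column q from the other rows.
Row 2 update in column p: 5/4 − (1/4)·1 = 1.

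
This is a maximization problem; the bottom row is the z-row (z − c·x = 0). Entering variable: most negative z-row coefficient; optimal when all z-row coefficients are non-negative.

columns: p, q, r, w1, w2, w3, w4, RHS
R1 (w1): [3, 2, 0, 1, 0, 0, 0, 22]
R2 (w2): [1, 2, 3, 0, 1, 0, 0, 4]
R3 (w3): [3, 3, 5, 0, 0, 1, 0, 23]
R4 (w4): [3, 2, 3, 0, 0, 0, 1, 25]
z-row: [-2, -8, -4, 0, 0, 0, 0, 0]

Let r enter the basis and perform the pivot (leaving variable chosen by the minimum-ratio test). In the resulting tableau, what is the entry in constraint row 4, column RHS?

Ratio test on column r — row 1: entry 0 ≤ 0; row 2: 4/3 = 4/3; row 3: 23/5 = 23/5; row 4: 25/3 = 25/3. Minimum is 4/3 at row 2 (w2 leaves); pivot element 3.
Divide row 2 by 3; eliminate column r from the other rows.
Row 4 update in column RHS: 25 − 3·(4/3) = 21.

21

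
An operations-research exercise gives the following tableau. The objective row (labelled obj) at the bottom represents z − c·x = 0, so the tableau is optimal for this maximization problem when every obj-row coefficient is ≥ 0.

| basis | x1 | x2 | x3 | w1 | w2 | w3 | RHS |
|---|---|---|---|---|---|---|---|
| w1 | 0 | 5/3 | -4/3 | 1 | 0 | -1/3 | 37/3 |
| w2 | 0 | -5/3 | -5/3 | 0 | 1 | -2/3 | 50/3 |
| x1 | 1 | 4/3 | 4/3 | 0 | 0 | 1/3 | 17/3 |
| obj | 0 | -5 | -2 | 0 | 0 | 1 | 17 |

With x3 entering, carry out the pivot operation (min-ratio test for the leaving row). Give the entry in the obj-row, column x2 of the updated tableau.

Ratio test on column x3 — row 1: entry -4/3 ≤ 0; row 2: entry -5/3 ≤ 0; row 3: (17/3)/(4/3) = 17/4. Minimum is 17/4 at row 3 (x1 leaves); pivot element 4/3.
Divide row 3 by 4/3; eliminate column x3 from the other rows.
obj-row update in column x2: -5 − (-2)·1 = -3.

-3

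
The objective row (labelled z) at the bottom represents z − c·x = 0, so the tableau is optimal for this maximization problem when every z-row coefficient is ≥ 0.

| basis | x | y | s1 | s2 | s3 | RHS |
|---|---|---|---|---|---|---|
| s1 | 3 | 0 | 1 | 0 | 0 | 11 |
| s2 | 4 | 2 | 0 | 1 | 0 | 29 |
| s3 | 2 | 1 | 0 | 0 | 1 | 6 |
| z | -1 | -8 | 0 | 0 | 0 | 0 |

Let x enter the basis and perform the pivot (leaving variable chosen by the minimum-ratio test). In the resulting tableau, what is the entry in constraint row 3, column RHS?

Ratio test on column x — row 1: 11/3 = 11/3; row 2: 29/4 = 29/4; row 3: 6/2 = 3. Minimum is 3 at row 3 (s3 leaves); pivot element 2.
Divide row 3 by 2; eliminate column x from the other rows.
In the new row 3, the RHS entry is the old entry divided by the pivot: 6/2 = 3.

3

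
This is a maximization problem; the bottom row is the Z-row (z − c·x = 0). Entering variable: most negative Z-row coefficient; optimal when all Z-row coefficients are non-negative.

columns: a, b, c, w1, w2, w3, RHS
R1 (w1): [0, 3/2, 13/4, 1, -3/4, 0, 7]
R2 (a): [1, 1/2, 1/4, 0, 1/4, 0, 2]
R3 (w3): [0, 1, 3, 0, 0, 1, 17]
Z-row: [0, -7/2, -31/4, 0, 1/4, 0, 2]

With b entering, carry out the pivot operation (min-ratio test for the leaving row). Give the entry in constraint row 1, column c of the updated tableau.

Ratio test on column b — row 1: 7/(3/2) = 14/3; row 2: 2/(1/2) = 4; row 3: 17/1 = 17. Minimum is 4 at row 2 (a leaves); pivot element 1/2.
Divide row 2 by 1/2; eliminate column b from the other rows.
Row 1 update in column c: 13/4 − (3/2)·(1/2) = 5/2.

5/2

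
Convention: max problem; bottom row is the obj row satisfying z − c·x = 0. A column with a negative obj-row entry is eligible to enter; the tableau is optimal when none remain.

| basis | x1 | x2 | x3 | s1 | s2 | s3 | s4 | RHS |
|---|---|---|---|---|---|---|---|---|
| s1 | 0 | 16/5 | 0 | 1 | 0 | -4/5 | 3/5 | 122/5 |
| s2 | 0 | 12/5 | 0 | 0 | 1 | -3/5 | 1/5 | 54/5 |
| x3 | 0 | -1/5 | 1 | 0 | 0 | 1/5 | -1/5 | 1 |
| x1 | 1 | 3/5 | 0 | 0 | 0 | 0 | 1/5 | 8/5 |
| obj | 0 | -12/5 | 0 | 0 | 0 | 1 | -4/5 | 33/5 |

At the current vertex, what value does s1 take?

s1 is basic (row 1); its value is the RHS of that row, 122/5.

122/5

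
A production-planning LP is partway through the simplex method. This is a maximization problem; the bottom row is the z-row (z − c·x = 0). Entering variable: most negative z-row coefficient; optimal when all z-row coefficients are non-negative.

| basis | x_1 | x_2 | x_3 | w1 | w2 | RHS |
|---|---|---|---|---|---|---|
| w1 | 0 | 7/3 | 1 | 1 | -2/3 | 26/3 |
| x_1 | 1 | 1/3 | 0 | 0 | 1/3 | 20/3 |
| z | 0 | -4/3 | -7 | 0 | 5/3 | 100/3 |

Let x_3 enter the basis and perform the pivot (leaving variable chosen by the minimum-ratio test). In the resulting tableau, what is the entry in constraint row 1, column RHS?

26/3

Ratio test on column x_3 — row 1: (26/3)/1 = 26/3; row 2: entry 0 ≤ 0. Minimum is 26/3 at row 1 (w1 leaves); pivot element 1.
Divide row 1 by 1; eliminate column x_3 from the other rows.
In the new row 1, the RHS entry is the old entry divided by the pivot: (26/3)/1 = 26/3.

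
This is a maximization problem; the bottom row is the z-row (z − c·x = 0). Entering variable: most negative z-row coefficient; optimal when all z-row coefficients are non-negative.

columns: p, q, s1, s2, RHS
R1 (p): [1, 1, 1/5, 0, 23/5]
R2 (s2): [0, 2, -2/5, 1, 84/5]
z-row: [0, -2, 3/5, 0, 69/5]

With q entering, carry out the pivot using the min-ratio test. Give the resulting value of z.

Ratio test on column q — row 1: (23/5)/1 = 23/5; row 2: (84/5)/2 = 42/5. Minimum is 23/5 at row 1 (p leaves); pivot element 1.
Pivot on row 1; the z-row RHS becomes 69/5 − (-2)·(23/5) = 23.

23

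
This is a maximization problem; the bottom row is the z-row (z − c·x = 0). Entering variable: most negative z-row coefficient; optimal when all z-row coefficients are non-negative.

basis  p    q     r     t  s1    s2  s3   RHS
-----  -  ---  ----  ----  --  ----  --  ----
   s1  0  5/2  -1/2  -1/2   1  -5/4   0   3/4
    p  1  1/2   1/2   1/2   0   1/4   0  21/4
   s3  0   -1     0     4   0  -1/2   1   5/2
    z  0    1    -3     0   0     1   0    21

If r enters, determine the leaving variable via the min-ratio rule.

p

Column r entries and ratios — s1: -1/2 ≤ 0, skip; p: (21/4)/(1/2) = 21/2; s3: 0 ≤ 0, skip.
Smallest ratio is 21/2 in the row of p, so p leaves.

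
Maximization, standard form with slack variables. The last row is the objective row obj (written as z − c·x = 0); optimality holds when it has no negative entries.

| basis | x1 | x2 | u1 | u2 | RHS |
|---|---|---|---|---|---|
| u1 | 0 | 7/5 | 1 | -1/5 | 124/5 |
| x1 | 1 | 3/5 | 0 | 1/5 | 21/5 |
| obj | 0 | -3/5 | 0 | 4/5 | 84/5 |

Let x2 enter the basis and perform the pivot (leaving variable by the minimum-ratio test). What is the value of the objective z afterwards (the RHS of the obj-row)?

Ratio test on column x2 — row 1: (124/5)/(7/5) = 124/7; row 2: (21/5)/(3/5) = 7. Minimum is 7 at row 2 (x1 leaves); pivot element 3/5.
Pivot on row 2; the obj-row RHS becomes 84/5 − (-3/5)·7 = 21.

21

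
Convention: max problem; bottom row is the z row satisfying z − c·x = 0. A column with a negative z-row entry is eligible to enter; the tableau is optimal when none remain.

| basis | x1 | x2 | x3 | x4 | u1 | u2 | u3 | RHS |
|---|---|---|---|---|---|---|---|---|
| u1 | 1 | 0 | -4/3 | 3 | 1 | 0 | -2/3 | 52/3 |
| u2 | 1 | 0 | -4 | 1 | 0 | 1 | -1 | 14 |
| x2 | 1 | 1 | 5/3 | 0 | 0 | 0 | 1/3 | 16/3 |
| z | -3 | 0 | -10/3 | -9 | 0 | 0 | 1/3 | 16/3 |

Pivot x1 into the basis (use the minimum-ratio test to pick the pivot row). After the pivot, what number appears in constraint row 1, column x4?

3

Ratio test on column x1 — row 1: (52/3)/1 = 52/3; row 2: 14/1 = 14; row 3: (16/3)/1 = 16/3. Minimum is 16/3 at row 3 (x2 leaves); pivot element 1.
Divide row 3 by 1; eliminate column x1 from the other rows.
Row 1 update in column x4: 3 − 1·0 = 3.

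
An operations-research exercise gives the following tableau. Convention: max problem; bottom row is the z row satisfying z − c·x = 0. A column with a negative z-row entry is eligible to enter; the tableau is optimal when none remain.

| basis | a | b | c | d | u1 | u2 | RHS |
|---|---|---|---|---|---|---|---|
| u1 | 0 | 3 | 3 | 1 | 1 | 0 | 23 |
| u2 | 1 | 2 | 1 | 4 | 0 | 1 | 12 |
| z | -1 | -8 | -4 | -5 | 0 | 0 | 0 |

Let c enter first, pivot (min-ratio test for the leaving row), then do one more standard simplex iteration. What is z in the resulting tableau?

48

Ratio test on column c — row 1: 23/3 = 23/3; row 2: 12/1 = 12. Minimum is 23/3 at row 1 (u1 leaves); pivot element 3.
Pivot on row 1; the z-row RHS becomes 0 − (-4)·(23/3) = 92/3.
Next entering variable (most negative z-row entry -4): b.
Ratio test on column b — row 1: (23/3)/1 = 23/3; row 2: (13/3)/1 = 13/3. Minimum is 13/3 at row 2 (u2 leaves); pivot element 1.
After the second pivot the z-row RHS is 92/3 − (-4)·(13/3) = 48.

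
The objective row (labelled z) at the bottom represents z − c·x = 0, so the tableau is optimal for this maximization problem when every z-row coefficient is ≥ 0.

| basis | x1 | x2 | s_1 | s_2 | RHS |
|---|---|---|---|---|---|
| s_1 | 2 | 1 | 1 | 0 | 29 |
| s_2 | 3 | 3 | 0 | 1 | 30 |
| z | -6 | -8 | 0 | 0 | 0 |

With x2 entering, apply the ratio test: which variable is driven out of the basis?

s_2

Column x2 entries and ratios — s_1: 29/1 = 29; s_2: 30/3 = 10.
Smallest ratio is 10 in the row of s_2, so s_2 leaves.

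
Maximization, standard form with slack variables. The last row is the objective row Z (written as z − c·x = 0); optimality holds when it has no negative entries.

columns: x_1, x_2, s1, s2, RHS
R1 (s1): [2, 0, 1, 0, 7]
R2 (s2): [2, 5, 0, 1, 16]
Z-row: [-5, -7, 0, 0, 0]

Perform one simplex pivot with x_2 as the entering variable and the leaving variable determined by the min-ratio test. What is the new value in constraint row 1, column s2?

0

Ratio test on column x_2 — row 1: entry 0 ≤ 0; row 2: 16/5 = 16/5. Minimum is 16/5 at row 2 (s2 leaves); pivot element 5.
Divide row 2 by 5; eliminate column x_2 from the other rows.
Row 1 update in column s2: 0 − 0·(1/5) = 0.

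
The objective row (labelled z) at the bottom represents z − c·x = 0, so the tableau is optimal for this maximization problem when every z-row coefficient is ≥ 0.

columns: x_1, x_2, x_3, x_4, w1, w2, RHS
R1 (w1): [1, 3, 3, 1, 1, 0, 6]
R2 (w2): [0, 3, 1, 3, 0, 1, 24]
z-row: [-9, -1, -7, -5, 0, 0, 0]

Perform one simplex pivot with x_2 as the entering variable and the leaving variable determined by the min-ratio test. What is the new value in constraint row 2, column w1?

-1

Ratio test on column x_2 — row 1: 6/3 = 2; row 2: 24/3 = 8. Minimum is 2 at row 1 (w1 leaves); pivot element 3.
Divide row 1 by 3; eliminate column x_2 from the other rows.
Row 2 update in column w1: 0 − 3·(1/3) = -1.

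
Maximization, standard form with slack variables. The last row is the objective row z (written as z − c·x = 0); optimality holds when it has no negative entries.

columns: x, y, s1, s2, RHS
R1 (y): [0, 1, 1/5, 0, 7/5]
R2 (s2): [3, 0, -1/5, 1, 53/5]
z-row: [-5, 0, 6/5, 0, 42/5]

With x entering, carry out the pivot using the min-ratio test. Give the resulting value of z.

Ratio test on column x — row 1: entry 0 ≤ 0; row 2: (53/5)/3 = 53/15. Minimum is 53/15 at row 2 (s2 leaves); pivot element 3.
Pivot on row 2; the z-row RHS becomes 42/5 − (-5)·(53/15) = 391/15.

391/15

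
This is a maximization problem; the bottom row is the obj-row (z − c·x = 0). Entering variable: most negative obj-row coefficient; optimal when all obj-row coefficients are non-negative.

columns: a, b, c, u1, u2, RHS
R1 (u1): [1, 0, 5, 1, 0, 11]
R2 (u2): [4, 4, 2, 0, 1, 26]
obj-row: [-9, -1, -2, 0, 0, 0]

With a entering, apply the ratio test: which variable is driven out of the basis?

u2

Column a entries and ratios — u1: 11/1 = 11; u2: 26/4 = 13/2.
Smallest ratio is 13/2 in the row of u2, so u2 leaves.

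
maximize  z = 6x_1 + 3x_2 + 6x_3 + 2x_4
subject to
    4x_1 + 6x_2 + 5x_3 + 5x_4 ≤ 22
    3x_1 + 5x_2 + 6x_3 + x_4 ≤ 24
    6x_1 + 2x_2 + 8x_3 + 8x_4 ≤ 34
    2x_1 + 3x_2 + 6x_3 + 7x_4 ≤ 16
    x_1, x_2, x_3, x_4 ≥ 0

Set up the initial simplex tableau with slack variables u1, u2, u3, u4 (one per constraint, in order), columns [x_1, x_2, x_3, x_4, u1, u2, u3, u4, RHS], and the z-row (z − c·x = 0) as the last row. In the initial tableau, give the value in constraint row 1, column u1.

1

Slack u1 belongs to constraint 1; its column is the unit vector e_1, so the entry in row 1 is 1.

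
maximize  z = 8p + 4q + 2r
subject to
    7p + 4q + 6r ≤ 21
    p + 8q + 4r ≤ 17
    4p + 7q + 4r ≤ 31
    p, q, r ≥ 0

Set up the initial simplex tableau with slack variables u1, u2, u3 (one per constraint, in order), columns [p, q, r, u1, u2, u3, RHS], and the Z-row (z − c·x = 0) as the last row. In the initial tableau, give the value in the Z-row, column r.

-2

The Z-row carries the negated objective coefficients: the r entry is -2.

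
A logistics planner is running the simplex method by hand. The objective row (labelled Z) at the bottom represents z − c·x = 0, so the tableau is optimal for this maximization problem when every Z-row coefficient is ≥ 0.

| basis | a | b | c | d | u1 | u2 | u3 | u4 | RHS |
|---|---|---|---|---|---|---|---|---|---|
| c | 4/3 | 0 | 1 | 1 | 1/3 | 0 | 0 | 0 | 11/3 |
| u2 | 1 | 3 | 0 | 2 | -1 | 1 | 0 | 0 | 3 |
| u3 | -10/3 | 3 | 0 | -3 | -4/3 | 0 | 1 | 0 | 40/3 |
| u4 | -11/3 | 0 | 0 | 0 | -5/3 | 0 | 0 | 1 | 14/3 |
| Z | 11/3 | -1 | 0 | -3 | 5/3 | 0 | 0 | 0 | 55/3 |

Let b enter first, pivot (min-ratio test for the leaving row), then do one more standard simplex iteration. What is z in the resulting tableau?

137/6

Ratio test on column b — row 1: entry 0 ≤ 0; row 2: 3/3 = 1; row 3: (40/3)/3 = 40/9; row 4: entry 0 ≤ 0. Minimum is 1 at row 2 (u2 leaves); pivot element 3.
Pivot on row 2; the Z-row RHS becomes 55/3 − (-1)·1 = 58/3.
Next entering variable (most negative Z-row entry -7/3): d.
Ratio test on column d — row 1: (11/3)/1 = 11/3; row 2: 1/(2/3) = 3/2; row 3: entry -5 ≤ 0; row 4: entry 0 ≤ 0. Minimum is 3/2 at row 2 (b leaves); pivot element 2/3.
After the second pivot the Z-row RHS is 58/3 − (-7/3)·(3/2) = 137/6.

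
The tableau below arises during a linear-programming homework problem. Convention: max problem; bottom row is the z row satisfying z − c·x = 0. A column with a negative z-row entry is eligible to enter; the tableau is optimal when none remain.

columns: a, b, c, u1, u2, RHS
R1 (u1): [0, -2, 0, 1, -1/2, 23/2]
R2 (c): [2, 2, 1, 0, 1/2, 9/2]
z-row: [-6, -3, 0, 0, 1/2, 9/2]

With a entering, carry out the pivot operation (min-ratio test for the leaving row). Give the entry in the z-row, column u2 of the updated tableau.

2

Ratio test on column a — row 1: entry 0 ≤ 0; row 2: (9/2)/2 = 9/4. Minimum is 9/4 at row 2 (c leaves); pivot element 2.
Divide row 2 by 2; eliminate column a from the other rows.
z-row update in column u2: 1/2 − (-6)·(1/4) = 2.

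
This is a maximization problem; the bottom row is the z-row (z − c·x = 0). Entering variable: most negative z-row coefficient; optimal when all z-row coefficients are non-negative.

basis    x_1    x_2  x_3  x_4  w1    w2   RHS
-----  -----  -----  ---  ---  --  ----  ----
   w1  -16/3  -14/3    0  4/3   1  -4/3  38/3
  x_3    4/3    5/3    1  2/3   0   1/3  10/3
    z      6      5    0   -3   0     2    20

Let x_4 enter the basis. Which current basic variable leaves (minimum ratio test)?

Column x_4 entries and ratios — w1: (38/3)/(4/3) = 19/2; x_3: (10/3)/(2/3) = 5.
Smallest ratio is 5 in the row of x_3, so x_3 leaves.

x_3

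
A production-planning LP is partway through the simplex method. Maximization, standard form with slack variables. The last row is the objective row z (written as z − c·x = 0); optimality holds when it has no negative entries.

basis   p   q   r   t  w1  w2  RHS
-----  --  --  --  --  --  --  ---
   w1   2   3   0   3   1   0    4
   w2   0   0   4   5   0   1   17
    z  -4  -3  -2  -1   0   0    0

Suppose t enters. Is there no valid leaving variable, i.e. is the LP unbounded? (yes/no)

Column t has positive entries in row(s) 1, 2, so the ratio test bounds it — not unbounded.

no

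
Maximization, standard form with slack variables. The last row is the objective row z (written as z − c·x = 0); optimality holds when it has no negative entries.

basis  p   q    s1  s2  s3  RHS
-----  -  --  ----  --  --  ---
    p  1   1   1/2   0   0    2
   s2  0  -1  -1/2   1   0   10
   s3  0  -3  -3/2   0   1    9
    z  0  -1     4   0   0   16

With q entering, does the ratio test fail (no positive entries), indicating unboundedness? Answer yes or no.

Column q has positive entries in row(s) 1, so the ratio test bounds it — not unbounded.

no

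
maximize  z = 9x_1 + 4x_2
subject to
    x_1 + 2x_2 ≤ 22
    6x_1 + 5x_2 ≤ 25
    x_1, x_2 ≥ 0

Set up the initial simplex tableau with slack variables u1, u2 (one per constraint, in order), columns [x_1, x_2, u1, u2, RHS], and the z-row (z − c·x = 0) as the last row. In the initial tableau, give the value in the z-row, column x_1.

-9

The z-row carries the negated objective coefficients: the x_1 entry is -9.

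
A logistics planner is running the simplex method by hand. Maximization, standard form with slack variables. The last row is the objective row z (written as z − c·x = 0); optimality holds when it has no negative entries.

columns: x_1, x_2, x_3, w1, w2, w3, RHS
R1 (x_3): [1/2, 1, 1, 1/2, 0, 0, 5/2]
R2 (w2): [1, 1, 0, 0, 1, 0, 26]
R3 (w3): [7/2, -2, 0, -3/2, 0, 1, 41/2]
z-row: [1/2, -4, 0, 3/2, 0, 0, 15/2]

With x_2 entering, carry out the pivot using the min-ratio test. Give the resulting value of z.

35/2

Ratio test on column x_2 — row 1: (5/2)/1 = 5/2; row 2: 26/1 = 26; row 3: entry -2 ≤ 0. Minimum is 5/2 at row 1 (x_3 leaves); pivot element 1.
Pivot on row 1; the z-row RHS becomes 15/2 − (-4)·(5/2) = 35/2.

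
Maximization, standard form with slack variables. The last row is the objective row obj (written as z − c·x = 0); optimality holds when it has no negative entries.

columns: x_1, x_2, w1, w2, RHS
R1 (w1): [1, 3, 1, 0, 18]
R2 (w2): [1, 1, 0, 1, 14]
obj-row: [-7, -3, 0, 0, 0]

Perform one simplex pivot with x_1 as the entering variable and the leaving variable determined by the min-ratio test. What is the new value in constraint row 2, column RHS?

14

Ratio test on column x_1 — row 1: 18/1 = 18; row 2: 14/1 = 14. Minimum is 14 at row 2 (w2 leaves); pivot element 1.
Divide row 2 by 1; eliminate column x_1 from the other rows.
In the new row 2, the RHS entry is the old entry divided by the pivot: 14/1 = 14.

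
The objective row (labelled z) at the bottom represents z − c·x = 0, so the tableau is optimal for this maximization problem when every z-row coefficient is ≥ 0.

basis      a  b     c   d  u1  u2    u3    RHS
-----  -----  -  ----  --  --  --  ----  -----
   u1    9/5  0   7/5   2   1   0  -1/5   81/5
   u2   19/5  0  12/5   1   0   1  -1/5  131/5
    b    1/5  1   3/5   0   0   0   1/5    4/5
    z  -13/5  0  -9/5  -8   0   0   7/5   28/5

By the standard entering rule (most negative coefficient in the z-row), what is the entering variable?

Negative z-row entries: a: -13/5, c: -9/5, d: -8.
The most negative is -8 in column d, so d enters.

d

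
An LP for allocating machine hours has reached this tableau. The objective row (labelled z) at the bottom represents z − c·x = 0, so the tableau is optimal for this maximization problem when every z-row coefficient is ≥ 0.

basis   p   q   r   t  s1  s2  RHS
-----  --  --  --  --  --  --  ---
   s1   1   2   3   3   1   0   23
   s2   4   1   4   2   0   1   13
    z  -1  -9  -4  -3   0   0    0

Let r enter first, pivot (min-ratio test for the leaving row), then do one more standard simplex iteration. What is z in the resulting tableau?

Ratio test on column r — row 1: 23/3 = 23/3; row 2: 13/4 = 13/4. Minimum is 13/4 at row 2 (s2 leaves); pivot element 4.
Pivot on row 2; the z-row RHS becomes 0 − (-4)·(13/4) = 13.
Next entering variable (most negative z-row entry -8): q.
Ratio test on column q — row 1: (53/4)/(5/4) = 53/5; row 2: (13/4)/(1/4) = 13. Minimum is 53/5 at row 1 (s1 leaves); pivot element 5/4.
After the second pivot the z-row RHS is 13 − (-8)·(53/5) = 489/5.

489/5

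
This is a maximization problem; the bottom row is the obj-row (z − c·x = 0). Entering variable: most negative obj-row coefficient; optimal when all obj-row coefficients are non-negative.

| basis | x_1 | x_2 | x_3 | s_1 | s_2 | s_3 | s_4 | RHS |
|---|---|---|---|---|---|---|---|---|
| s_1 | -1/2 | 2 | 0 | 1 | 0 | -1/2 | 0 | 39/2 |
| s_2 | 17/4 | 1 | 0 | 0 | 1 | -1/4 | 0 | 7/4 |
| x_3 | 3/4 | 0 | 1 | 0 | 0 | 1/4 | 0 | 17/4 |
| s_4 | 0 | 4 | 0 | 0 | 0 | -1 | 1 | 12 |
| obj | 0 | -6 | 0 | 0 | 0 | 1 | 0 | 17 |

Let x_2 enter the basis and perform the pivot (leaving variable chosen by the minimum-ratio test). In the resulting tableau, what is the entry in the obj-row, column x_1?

51/2

Ratio test on column x_2 — row 1: (39/2)/2 = 39/4; row 2: (7/4)/1 = 7/4; row 3: entry 0 ≤ 0; row 4: 12/4 = 3. Minimum is 7/4 at row 2 (s_2 leaves); pivot element 1.
Divide row 2 by 1; eliminate column x_2 from the other rows.
obj-row update in column x_1: 0 − (-6)·(17/4) = 51/2.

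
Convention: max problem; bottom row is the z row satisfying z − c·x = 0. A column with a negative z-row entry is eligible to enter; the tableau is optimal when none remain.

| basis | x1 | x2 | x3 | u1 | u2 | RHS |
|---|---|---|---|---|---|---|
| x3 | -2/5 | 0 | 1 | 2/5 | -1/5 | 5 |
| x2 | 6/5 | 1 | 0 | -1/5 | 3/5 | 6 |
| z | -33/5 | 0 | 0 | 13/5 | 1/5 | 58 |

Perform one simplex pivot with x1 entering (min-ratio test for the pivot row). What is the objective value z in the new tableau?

91

Ratio test on column x1 — row 1: entry -2/5 ≤ 0; row 2: 6/(6/5) = 5. Minimum is 5 at row 2 (x2 leaves); pivot element 6/5.
Pivot on row 2; the z-row RHS becomes 58 − (-33/5)·5 = 91.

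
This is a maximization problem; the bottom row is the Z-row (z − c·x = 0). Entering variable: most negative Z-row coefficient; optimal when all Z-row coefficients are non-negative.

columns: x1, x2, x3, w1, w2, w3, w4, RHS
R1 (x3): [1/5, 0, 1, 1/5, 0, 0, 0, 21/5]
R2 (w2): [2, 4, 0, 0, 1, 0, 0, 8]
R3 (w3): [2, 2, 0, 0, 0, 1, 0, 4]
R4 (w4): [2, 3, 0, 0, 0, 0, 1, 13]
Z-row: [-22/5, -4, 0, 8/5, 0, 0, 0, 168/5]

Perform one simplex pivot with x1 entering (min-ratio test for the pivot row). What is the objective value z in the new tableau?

212/5

Ratio test on column x1 — row 1: (21/5)/(1/5) = 21; row 2: 8/2 = 4; row 3: 4/2 = 2; row 4: 13/2 = 13/2. Minimum is 2 at row 3 (w3 leaves); pivot element 2.
Pivot on row 3; the Z-row RHS becomes 168/5 − (-22/5)·2 = 212/5.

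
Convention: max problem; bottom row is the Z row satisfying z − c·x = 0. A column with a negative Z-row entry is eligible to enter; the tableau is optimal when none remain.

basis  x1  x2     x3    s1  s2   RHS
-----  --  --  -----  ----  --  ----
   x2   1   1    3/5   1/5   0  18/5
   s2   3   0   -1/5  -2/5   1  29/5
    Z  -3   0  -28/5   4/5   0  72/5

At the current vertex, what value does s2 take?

29/5

s2 is basic (row 2); its value is the RHS of that row, 29/5.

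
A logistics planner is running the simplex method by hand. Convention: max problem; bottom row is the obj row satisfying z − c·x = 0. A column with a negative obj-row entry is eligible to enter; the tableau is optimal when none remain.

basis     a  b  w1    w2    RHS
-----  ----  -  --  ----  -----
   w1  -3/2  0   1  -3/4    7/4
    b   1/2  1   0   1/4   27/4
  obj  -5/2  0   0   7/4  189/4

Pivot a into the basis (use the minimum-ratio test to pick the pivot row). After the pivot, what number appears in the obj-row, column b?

5

Ratio test on column a — row 1: entry -3/2 ≤ 0; row 2: (27/4)/(1/2) = 27/2. Minimum is 27/2 at row 2 (b leaves); pivot element 1/2.
Divide row 2 by 1/2; eliminate column a from the other rows.
obj-row update in column b: 0 − (-5/2)·2 = 5.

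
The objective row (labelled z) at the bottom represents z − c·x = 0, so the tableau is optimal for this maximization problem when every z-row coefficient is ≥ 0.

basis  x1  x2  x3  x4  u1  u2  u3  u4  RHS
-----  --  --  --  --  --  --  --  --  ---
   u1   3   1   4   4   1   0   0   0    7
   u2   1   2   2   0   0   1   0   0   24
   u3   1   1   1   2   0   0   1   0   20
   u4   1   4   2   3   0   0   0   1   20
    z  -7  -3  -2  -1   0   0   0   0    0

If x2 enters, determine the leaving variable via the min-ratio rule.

Column x2 entries and ratios — u1: 7/1 = 7; u2: 24/2 = 12; u3: 20/1 = 20; u4: 20/4 = 5.
Smallest ratio is 5 in the row of u4, so u4 leaves.

u4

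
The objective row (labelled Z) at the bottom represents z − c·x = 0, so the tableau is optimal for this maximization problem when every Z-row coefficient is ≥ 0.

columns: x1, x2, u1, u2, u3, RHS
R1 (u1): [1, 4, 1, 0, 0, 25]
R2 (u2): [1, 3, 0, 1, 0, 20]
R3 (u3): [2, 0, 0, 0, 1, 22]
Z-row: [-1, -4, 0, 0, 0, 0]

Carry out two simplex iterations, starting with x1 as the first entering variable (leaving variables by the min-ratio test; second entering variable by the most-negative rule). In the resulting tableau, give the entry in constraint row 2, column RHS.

Ratio test on column x1 — row 1: 25/1 = 25; row 2: 20/1 = 20; row 3: 22/2 = 11. Minimum is 11 at row 3 (u3 leaves); pivot element 2.
Divide row 3 by 2; eliminate column x1 from the other rows.
Second iteration: most negative Z-row entry is -4 in column x2, so x2 enters.
Ratio test on column x2 — row 1: 14/4 = 7/2; row 2: 9/3 = 3; row 3: entry 0 ≤ 0. Minimum is 3 at row 2 (u2 leaves); pivot element 3.
Divide row 2 by 3; eliminate column x2 from the other rows.
After both pivots, the entry at constraint row 2, column RHS is 3.

3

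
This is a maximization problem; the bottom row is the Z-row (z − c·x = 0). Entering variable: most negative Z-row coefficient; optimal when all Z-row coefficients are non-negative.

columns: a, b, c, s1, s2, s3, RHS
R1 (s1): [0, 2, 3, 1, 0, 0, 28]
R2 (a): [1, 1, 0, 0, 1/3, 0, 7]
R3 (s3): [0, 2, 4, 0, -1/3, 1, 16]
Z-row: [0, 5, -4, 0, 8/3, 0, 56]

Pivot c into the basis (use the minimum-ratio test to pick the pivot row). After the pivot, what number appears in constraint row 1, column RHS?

16

Ratio test on column c — row 1: 28/3 = 28/3; row 2: entry 0 ≤ 0; row 3: 16/4 = 4. Minimum is 4 at row 3 (s3 leaves); pivot element 4.
Divide row 3 by 4; eliminate column c from the other rows.
Row 1 update in column RHS: 28 − 3·4 = 16.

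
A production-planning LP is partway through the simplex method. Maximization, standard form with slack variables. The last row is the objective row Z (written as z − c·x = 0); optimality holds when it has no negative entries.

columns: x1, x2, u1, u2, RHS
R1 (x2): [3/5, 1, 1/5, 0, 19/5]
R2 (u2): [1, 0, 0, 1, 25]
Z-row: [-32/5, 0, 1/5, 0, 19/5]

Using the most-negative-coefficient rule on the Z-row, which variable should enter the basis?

x1

Negative Z-row entries: x1: -32/5.
The most negative is -32/5 in column x1, so x1 enters.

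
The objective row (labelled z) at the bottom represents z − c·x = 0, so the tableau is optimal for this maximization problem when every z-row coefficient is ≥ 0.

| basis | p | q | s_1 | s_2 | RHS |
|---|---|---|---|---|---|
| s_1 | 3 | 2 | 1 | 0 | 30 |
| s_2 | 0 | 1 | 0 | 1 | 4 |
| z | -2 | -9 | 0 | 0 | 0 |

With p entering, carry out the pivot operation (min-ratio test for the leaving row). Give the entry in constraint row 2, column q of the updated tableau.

Ratio test on column p — row 1: 30/3 = 10; row 2: entry 0 ≤ 0. Minimum is 10 at row 1 (s_1 leaves); pivot element 3.
Divide row 1 by 3; eliminate column p from the other rows.
Row 2 update in column q: 1 − 0·(2/3) = 1.

1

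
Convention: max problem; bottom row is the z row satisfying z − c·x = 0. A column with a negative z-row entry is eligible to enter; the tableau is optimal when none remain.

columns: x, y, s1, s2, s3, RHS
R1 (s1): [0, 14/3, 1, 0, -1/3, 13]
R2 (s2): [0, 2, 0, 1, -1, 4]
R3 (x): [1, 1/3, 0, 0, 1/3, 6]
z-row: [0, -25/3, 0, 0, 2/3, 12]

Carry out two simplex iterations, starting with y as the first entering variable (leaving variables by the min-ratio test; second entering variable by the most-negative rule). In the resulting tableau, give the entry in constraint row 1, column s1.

1/2

Ratio test on column y — row 1: 13/(14/3) = 39/14; row 2: 4/2 = 2; row 3: 6/(1/3) = 18. Minimum is 2 at row 2 (s2 leaves); pivot element 2.
Divide row 2 by 2; eliminate column y from the other rows.
Second iteration: most negative z-row entry is -7/2 in column s3, so s3 enters.
Ratio test on column s3 — row 1: (11/3)/2 = 11/6; row 2: entry -1/2 ≤ 0; row 3: (16/3)/(1/2) = 32/3. Minimum is 11/6 at row 1 (s1 leaves); pivot element 2.
Divide row 1 by 2; eliminate column s3 from the other rows.
After both pivots, the entry at constraint row 1, column s1 is 1/2.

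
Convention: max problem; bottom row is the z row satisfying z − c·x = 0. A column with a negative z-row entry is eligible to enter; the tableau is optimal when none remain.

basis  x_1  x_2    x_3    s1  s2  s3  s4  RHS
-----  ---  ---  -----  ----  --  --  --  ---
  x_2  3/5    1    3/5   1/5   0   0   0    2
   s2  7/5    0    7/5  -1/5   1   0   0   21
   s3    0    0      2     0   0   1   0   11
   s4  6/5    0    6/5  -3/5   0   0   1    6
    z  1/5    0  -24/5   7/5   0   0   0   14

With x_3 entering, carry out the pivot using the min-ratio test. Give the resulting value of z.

Ratio test on column x_3 — row 1: 2/(3/5) = 10/3; row 2: 21/(7/5) = 15; row 3: 11/2 = 11/2; row 4: 6/(6/5) = 5. Minimum is 10/3 at row 1 (x_2 leaves); pivot element 3/5.
Pivot on row 1; the z-row RHS becomes 14 − (-24/5)·(10/3) = 30.

30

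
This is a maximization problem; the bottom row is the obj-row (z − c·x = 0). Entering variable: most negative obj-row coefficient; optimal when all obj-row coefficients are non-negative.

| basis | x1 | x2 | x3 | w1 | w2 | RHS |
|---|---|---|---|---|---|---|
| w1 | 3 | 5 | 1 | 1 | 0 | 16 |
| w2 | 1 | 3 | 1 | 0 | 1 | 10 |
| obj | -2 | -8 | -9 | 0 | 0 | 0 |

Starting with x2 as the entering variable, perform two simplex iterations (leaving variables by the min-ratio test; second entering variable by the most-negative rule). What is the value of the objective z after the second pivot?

Ratio test on column x2 — row 1: 16/5 = 16/5; row 2: 10/3 = 10/3. Minimum is 16/5 at row 1 (w1 leaves); pivot element 5.
Pivot on row 1; the obj-row RHS becomes 0 − (-8)·(16/5) = 128/5.
Next entering variable (most negative obj-row entry -37/5): x3.
Ratio test on column x3 — row 1: (16/5)/(1/5) = 16; row 2: (2/5)/(2/5) = 1. Minimum is 1 at row 2 (w2 leaves); pivot element 2/5.
After the second pivot the obj-row RHS is 128/5 − (-37/5)·1 = 33.

33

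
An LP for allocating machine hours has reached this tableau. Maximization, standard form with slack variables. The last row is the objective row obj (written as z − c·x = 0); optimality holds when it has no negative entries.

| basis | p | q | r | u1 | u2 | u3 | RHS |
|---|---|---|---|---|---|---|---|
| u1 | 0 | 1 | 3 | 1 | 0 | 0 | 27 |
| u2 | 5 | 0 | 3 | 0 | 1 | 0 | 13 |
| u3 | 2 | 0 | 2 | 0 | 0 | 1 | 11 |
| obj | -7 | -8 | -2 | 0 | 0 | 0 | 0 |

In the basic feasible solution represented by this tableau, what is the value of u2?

u2 is basic (row 2); its value is the RHS of that row, 13.

13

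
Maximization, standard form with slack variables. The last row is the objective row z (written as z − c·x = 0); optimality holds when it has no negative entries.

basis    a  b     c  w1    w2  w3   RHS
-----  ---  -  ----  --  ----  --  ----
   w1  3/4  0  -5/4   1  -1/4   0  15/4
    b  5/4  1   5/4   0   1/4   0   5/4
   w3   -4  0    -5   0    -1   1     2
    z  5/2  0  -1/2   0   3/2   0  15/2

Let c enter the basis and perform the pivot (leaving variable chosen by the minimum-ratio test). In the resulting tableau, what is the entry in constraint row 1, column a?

Ratio test on column c — row 1: entry -5/4 ≤ 0; row 2: (5/4)/(5/4) = 1; row 3: entry -5 ≤ 0. Minimum is 1 at row 2 (b leaves); pivot element 5/4.
Divide row 2 by 5/4; eliminate column c from the other rows.
Row 1 update in column a: 3/4 − (-5/4)·1 = 2.

2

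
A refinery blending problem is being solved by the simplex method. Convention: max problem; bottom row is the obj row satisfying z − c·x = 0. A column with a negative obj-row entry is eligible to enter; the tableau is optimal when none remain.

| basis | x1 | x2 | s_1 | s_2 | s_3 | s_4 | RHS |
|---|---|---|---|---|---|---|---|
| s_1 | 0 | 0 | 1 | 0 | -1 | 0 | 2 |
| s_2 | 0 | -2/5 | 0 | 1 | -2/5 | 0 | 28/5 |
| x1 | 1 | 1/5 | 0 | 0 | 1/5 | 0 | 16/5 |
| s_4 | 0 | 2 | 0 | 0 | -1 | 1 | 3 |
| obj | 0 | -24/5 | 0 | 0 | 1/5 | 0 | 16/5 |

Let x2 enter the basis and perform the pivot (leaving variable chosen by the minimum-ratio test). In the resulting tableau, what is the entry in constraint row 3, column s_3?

3/10

Ratio test on column x2 — row 1: entry 0 ≤ 0; row 2: entry -2/5 ≤ 0; row 3: (16/5)/(1/5) = 16; row 4: 3/2 = 3/2. Minimum is 3/2 at row 4 (s_4 leaves); pivot element 2.
Divide row 4 by 2; eliminate column x2 from the other rows.
Row 3 update in column s_3: 1/5 − (1/5)·(-1/2) = 3/10.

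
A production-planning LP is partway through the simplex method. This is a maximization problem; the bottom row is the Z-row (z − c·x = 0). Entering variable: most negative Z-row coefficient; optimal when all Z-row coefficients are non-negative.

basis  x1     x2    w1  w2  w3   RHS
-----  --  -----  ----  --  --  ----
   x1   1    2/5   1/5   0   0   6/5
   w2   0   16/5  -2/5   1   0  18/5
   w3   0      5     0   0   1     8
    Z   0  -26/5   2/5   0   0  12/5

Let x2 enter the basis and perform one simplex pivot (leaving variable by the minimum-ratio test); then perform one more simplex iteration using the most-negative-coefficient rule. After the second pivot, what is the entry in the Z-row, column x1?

Ratio test on column x2 — row 1: (6/5)/(2/5) = 3; row 2: (18/5)/(16/5) = 9/8; row 3: 8/5 = 8/5. Minimum is 9/8 at row 2 (w2 leaves); pivot element 16/5.
Divide row 2 by 16/5; eliminate column x2 from the other rows.
Second iteration: most negative Z-row entry is -1/4 in column w1, so w1 enters.
Ratio test on column w1 — row 1: (3/4)/(1/4) = 3; row 2: entry -1/8 ≤ 0; row 3: (19/8)/(5/8) = 19/5. Minimum is 3 at row 1 (x1 leaves); pivot element 1/4.
Divide row 1 by 1/4; eliminate column w1 from the other rows.
After both pivots, the entry at the Z-row, column x1 is 1.

1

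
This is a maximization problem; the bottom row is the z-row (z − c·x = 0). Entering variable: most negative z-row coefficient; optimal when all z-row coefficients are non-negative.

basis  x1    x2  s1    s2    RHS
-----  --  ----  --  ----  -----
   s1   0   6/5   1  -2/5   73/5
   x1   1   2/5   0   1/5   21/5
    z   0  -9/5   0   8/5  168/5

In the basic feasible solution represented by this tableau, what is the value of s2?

0

s2 is not in the basis, so in the current basic feasible solution s2 = 0.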